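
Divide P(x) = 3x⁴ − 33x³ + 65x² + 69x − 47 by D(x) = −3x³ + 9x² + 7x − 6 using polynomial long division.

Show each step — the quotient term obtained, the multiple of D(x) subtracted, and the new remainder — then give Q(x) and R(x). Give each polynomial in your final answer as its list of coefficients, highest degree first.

Step 1: lead(3x⁴ − 33x³ + 65x² + 69x − 47) ÷ lead(D) = 3x⁴ ÷ −3x³ = −x. Subtract (−x)·D = 3x⁴ − 9x³ − 7x² + 6x. Remainder: −24x³ + 72x² + 63x − 47.
Step 2: lead(−24x³ + 72x² + 63x − 47) ÷ lead(D) = −24x³ ÷ −3x³ = 8. Subtract (8)·D = −24x³ + 72x² + 56x − 48. Remainder: 7x + 1.

Q = [-1, 8]; R = [7, 1]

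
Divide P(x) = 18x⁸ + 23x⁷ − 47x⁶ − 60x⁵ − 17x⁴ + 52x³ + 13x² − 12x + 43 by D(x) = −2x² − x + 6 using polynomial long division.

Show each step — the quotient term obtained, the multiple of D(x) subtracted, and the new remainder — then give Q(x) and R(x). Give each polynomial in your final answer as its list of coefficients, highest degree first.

Step 1: lead(18x⁸ + 23x⁷ − 47x⁶ − 60x⁵ − 17x⁴ + 52x³ + 13x² − 12x + 43) ÷ lead(D) = 18x⁸ ÷ −2x² = −9x⁶. Subtract (−9x⁶)·D = 18x⁸ + 9x⁷ − 54x⁶. Remainder: 14x⁷ + 7x⁶ − 60x⁵ − 17x⁴ + 52x³ + 13x² − 12x + 43.
Step 2: lead(14x⁷ + 7x⁶ − 60x⁵ − 17x⁴ + 52x³ + 13x² − 12x + 43) ÷ lead(D) = 14x⁷ ÷ −2x² = −7x⁵. Subtract (−7x⁵)·D = 14x⁷ + 7x⁶ − 42x⁵. Remainder: −18x⁵ − 17x⁴ + 52x³ + 13x² − 12x + 43.
Step 3: lead(−18x⁵ − 17x⁴ + 52x³ + 13x² − 12x + 43) ÷ lead(D) = −18x⁵ ÷ −2x² = 9x³. Subtract (9x³)·D = −18x⁵ − 9x⁴ + 54x³. Remainder: −8x⁴ − 2x³ + 13x² − 12x + 43.
Step 4: lead(−8x⁴ − 2x³ + 13x² − 12x + 43) ÷ lead(D) = −8x⁴ ÷ −2x² = 4x². Subtract (4x²)·D = −8x⁴ − 4x³ + 24x². Remainder: 2x³ − 11x² − 12x + 43.
Step 5: lead(2x³ − 11x² − 12x + 43) ÷ lead(D) = 2x³ ÷ −2x² = −x. Subtract (−x)·D = 2x³ + x² − 6x. Remainder: −12x² − 6x + 43.
Step 6: lead(−12x² − 6x + 43) ÷ lead(D) = −12x² ÷ −2x² = 6. Subtract (6)·D = −12x² − 6x + 36. Remainder: 7.

Q = [-9, -7, 0, 9, 4, -1, 6]; R = [7]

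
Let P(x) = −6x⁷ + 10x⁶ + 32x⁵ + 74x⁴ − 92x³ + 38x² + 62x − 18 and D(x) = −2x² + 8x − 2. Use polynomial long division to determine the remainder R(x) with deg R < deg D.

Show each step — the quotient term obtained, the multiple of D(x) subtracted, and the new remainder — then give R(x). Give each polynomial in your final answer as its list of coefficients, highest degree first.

Step 1: lead(−6x⁷ + 10x⁶ + 32x⁵ + 74x⁴ − 92x³ + 38x² + 62x − 18) ÷ lead(D) = −6x⁷ ÷ −2x² = 3x⁵. Subtract (3x⁵)·D = −6x⁷ + 24x⁶ − 6x⁵. Remainder: −14x⁶ + 38x⁵ + 74x⁴ − 92x³ + 38x² + 62x − 18.
Step 2: lead(−14x⁶ + 38x⁵ + 74x⁴ − 92x³ + 38x² + 62x − 18) ÷ lead(D) = −14x⁶ ÷ −2x² = 7x⁴. Subtract (7x⁴)·D = −14x⁶ + 56x⁵ − 14x⁴. Remainder: −18x⁵ + 88x⁴ − 92x³ + 38x² + 62x − 18.
Step 3: lead(−18x⁵ + 88x⁴ − 92x³ + 38x² + 62x − 18) ÷ lead(D) = −18x⁵ ÷ −2x² = 9x³. Subtract (9x³)·D = −18x⁵ + 72x⁴ − 18x³. Remainder: 16x⁴ − 74x³ + 38x² + 62x − 18.
Step 4: lead(16x⁴ − 74x³ + 38x² + 62x − 18) ÷ lead(D) = 16x⁴ ÷ −2x² = −8x². Subtract (−8x²)·D = 16x⁴ − 64x³ + 16x². Remainder: −10x³ + 22x² + 62x − 18.
Step 5: lead(−10x³ + 22x² + 62x − 18) ÷ lead(D) = −10x³ ÷ −2x² = 5x. Subtract (5x)·D = −10x³ + 40x² − 10x. Remainder: −18x² + 72x − 18.
Step 6: lead(−18x² + 72x − 18) ÷ lead(D) = −18x² ÷ −2x² = 9. Subtract (9)·D = −18x² + 72x − 18. Remainder: 0.

R = [0]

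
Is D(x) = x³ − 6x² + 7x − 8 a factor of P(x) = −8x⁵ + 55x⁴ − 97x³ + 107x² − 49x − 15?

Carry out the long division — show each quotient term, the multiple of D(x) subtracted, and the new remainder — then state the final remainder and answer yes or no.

Step 1: lead(−8x⁵ + 55x⁴ − 97x³ + 107x² − 49x − 15) ÷ lead(D) = −8x⁵ ÷ x³ = −8x². Subtract (−8x²)·D = −8x⁵ + 48x⁴ − 56x³ + 64x². Remainder: 7x⁴ − 41x³ + 43x² − 49x − 15.
Step 2: lead(7x⁴ − 41x³ + 43x² − 49x − 15) ÷ lead(D) = 7x⁴ ÷ x³ = 7x. Subtract (7x)·D = 7x⁴ − 42x³ + 49x² − 56x. Remainder: x³ − 6x² + 7x − 15.
Step 3: lead(x³ − 6x² + 7x − 15) ÷ lead(D) = x³ ÷ x³ = 1. Subtract (1)·D = x³ − 6x² + 7x − 8. Remainder: −7.

R(x) = −7, so D(x) is not a factor of P(x). no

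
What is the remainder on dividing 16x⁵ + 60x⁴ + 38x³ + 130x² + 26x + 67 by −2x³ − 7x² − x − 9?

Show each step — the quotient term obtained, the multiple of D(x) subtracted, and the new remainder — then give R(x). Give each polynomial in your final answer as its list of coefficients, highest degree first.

Step 1: lead(16x⁵ + 60x⁴ + 38x³ + 130x² + 26x + 67) ÷ lead(D) = 16x⁵ ÷ −2x³ = −8x². Subtract (−8x²)·D = 16x⁵ + 56x⁴ + 8x³ + 72x². Remainder: 4x⁴ + 30x³ + 58x² + 26x + 67.
Step 2: lead(4x⁴ + 30x³ + 58x² + 26x + 67) ÷ lead(D) = 4x⁴ ÷ −2x³ = −2x. Subtract (−2x)·D = 4x⁴ + 14x³ + 2x² + 18x. Remainder: 16x³ + 56x² + 8x + 67.
Step 3: lead(16x³ + 56x² + 8x + 67) ÷ lead(D) = 16x³ ÷ −2x³ = −8. Subtract (−8)·D = 16x³ + 56x² + 8x + 72. Remainder: −5.

R = [-5]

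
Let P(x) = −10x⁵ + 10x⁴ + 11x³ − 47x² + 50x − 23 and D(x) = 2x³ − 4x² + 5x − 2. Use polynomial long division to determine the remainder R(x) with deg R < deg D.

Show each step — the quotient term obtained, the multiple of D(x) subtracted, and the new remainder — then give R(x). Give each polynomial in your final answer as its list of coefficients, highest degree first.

R = [-7]

Step 1: lead(−10x⁵ + 10x⁴ + 11x³ − 47x² + 50x − 23) ÷ lead(D) = −10x⁵ ÷ 2x³ = −5x². Subtract (−5x²)·D = −10x⁵ + 20x⁴ − 25x³ + 10x². Remainder: −10x⁴ + 36x³ − 57x² + 50x − 23.
Step 2: lead(−10x⁴ + 36x³ − 57x² + 50x − 23) ÷ lead(D) = −10x⁴ ÷ 2x³ = −5x. Subtract (−5x)·D = −10x⁴ + 20x³ − 25x² + 10x. Remainder: 16x³ − 32x² + 40x − 23.
Step 3: lead(16x³ − 32x² + 40x − 23) ÷ lead(D) = 16x³ ÷ 2x³ = 8. Subtract (8)·D = 16x³ − 32x² + 40x − 16. Remainder: −7.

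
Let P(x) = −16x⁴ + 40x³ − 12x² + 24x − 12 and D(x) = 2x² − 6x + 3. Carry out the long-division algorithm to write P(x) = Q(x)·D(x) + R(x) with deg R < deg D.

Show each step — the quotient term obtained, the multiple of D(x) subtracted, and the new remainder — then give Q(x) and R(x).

Step 1: lead(−16x⁴ + 40x³ − 12x² + 24x − 12) ÷ lead(D) = −16x⁴ ÷ 2x² = −8x². Subtract (−8x²)·D = −16x⁴ + 48x³ − 24x². Remainder: −8x³ + 12x² + 24x − 12.
Step 2: lead(−8x³ + 12x² + 24x − 12) ÷ lead(D) = −8x³ ÷ 2x² = −4x. Subtract (−4x)·D = −8x³ + 24x² − 12x. Remainder: −12x² + 36x − 12.
Step 3: lead(−12x² + 36x − 12) ÷ lead(D) = −12x² ÷ 2x² = −6. Subtract (−6)·D = −12x² + 36x − 18. Remainder: 6.

Q(x) = −8x² − 4x − 6; R(x) = 6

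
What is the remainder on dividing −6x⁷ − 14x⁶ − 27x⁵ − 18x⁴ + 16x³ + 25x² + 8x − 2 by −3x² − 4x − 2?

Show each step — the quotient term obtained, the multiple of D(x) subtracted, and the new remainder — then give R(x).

Step 1: lead(−6x⁷ − 14x⁶ − 27x⁵ − 18x⁴ + 16x³ + 25x² + 8x − 2) ÷ lead(D) = −6x⁷ ÷ −3x² = 2x⁵. Subtract (2x⁵)·D = −6x⁷ − 8x⁶ − 4x⁵. Remainder: −6x⁶ − 23x⁵ − 18x⁴ + 16x³ + 25x² + 8x − 2.
Step 2: lead(−6x⁶ − 23x⁵ − 18x⁴ + 16x³ + 25x² + 8x − 2) ÷ lead(D) = −6x⁶ ÷ −3x² = 2x⁴. Subtract (2x⁴)·D = −6x⁶ − 8x⁵ − 4x⁴. Remainder: −15x⁵ − 14x⁴ + 16x³ + 25x² + 8x − 2.
Step 3: lead(−15x⁵ − 14x⁴ + 16x³ + 25x² + 8x − 2) ÷ lead(D) = −15x⁵ ÷ −3x² = 5x³. Subtract (5x³)·D = −15x⁵ − 20x⁴ − 10x³. Remainder: 6x⁴ + 26x³ + 25x² + 8x − 2.
Step 4: lead(6x⁴ + 26x³ + 25x² + 8x − 2) ÷ lead(D) = 6x⁴ ÷ −3x² = −2x². Subtract (−2x²)·D = 6x⁴ + 8x³ + 4x². Remainder: 18x³ + 21x² + 8x − 2.
Step 5: lead(18x³ + 21x² + 8x − 2) ÷ lead(D) = 18x³ ÷ −3x² = −6x. Subtract (−6x)·D = 18x³ + 24x² + 12x. Remainder: −3x² − 4x − 2.
Step 6: lead(−3x² − 4x − 2) ÷ lead(D) = −3x² ÷ −3x² = 1. Subtract (1)·D = −3x² − 4x − 2. Remainder: 0.

R(x) = 0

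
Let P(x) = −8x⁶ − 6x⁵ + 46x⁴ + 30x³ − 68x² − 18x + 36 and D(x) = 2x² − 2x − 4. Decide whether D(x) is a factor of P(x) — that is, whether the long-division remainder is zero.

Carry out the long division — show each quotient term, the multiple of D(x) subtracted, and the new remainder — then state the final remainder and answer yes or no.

Step 1: lead(−8x⁶ − 6x⁵ + 46x⁴ + 30x³ − 68x² − 18x + 36) ÷ lead(D) = −8x⁶ ÷ 2x² = −4x⁴. Subtract (−4x⁴)·D = −8x⁶ + 8x⁵ + 16x⁴. Remainder: −14x⁵ + 30x⁴ + 30x³ − 68x² − 18x + 36.
Step 2: lead(−14x⁵ + 30x⁴ + 30x³ − 68x² − 18x + 36) ÷ lead(D) = −14x⁵ ÷ 2x² = −7x³. Subtract (−7x³)·D = −14x⁵ + 14x⁴ + 28x³. Remainder: 16x⁴ + 2x³ − 68x² − 18x + 36.
Step 3: lead(16x⁴ + 2x³ − 68x² − 18x + 36) ÷ lead(D) = 16x⁴ ÷ 2x² = 8x². Subtract (8x²)·D = 16x⁴ − 16x³ − 32x². Remainder: 18x³ − 36x² − 18x + 36.
Step 4: lead(18x³ − 36x² − 18x + 36) ÷ lead(D) = 18x³ ÷ 2x² = 9x. Subtract (9x)·D = 18x³ − 18x² − 36x. Remainder: −18x² + 18x + 36.
Step 5: lead(−18x² + 18x + 36) ÷ lead(D) = −18x² ÷ 2x² = −9. Subtract (−9)·D = −18x² + 18x + 36. Remainder: 0.

R(x) = 0, so D(x) is a factor of P(x). yes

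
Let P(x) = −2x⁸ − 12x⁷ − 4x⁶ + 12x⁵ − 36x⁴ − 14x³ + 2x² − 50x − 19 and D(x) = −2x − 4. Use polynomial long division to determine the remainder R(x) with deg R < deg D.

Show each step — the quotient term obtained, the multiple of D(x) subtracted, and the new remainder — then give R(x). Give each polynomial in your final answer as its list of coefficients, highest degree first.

Step 1: lead(−2x⁸ − 12x⁷ − 4x⁶ + 12x⁵ − 36x⁴ − 14x³ + 2x² − 50x − 19) ÷ lead(D) = −2x⁸ ÷ −2x = x⁷. Subtract (x⁷)·D = −2x⁸ − 4x⁷. Remainder: −8x⁷ − 4x⁶ + 12x⁵ − 36x⁴ − 14x³ + 2x² − 50x − 19.
Step 2: lead(−8x⁷ − 4x⁶ + 12x⁵ − 36x⁴ − 14x³ + 2x² − 50x − 19) ÷ lead(D) = −8x⁷ ÷ −2x = 4x⁶. Subtract (4x⁶)·D = −8x⁷ − 16x⁶. Remainder: 12x⁶ + 12x⁵ − 36x⁴ − 14x³ + 2x² − 50x − 19.
Step 3: lead(12x⁶ + 12x⁵ − 36x⁴ − 14x³ + 2x² − 50x − 19) ÷ lead(D) = 12x⁶ ÷ −2x = −6x⁵. Subtract (−6x⁵)·D = 12x⁶ + 24x⁵. Remainder: −12x⁵ − 36x⁴ − 14x³ + 2x² − 50x − 19.
Step 4: lead(−12x⁵ − 36x⁴ − 14x³ + 2x² − 50x − 19) ÷ lead(D) = −12x⁵ ÷ −2x = 6x⁴. Subtract (6x⁴)·D = −12x⁵ − 24x⁴. Remainder: −12x⁴ − 14x³ + 2x² − 50x − 19.
Step 5: lead(−12x⁴ − 14x³ + 2x² − 50x − 19) ÷ lead(D) = −12x⁴ ÷ −2x = 6x³. Subtract (6x³)·D = −12x⁴ − 24x³. Remainder: 10x³ + 2x² − 50x − 19.
Step 6: lead(10x³ + 2x² − 50x − 19) ÷ lead(D) = 10x³ ÷ −2x = −5x². Subtract (−5x²)·D = 10x³ + 20x². Remainder: −18x² − 50x − 19.
Step 7: lead(−18x² − 50x − 19) ÷ lead(D) = −18x² ÷ −2x = 9x. Subtract (9x)·D = −18x² − 36x. Remainder: −14x − 19.
Step 8: lead(−14x − 19) ÷ lead(D) = −14x ÷ −2x = 7. Subtract (7)·D = −14x − 28. Remainder: 9.

R = [9]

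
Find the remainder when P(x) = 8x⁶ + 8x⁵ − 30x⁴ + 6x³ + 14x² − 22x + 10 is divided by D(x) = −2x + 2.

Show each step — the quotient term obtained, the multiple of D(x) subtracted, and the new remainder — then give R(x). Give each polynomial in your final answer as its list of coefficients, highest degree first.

Step 1: lead(8x⁶ + 8x⁵ − 30x⁴ + 6x³ + 14x² − 22x + 10) ÷ lead(D) = 8x⁶ ÷ −2x = −4x⁵. Subtract (−4x⁵)·D = 8x⁶ − 8x⁵. Remainder: 16x⁵ − 30x⁴ + 6x³ + 14x² − 22x + 10.
Step 2: lead(16x⁵ − 30x⁴ + 6x³ + 14x² − 22x + 10) ÷ lead(D) = 16x⁵ ÷ −2x = −8x⁴. Subtract (−8x⁴)·D = 16x⁵ − 16x⁴. Remainder: −14x⁴ + 6x³ + 14x² − 22x + 10.
Step 3: lead(−14x⁴ + 6x³ + 14x² − 22x + 10) ÷ lead(D) = −14x⁴ ÷ −2x = 7x³. Subtract (7x³)·D = −14x⁴ + 14x³. Remainder: −8x³ + 14x² − 22x + 10.
Step 4: lead(−8x³ + 14x² − 22x + 10) ÷ lead(D) = −8x³ ÷ −2x = 4x². Subtract (4x²)·D = −8x³ + 8x². Remainder: 6x² − 22x + 10.
Step 5: lead(6x² − 22x + 10) ÷ lead(D) = 6x² ÷ −2x = −3x. Subtract (−3x)·D = 6x² − 6x. Remainder: −16x + 10.
Step 6: lead(−16x + 10) ÷ lead(D) = −16x ÷ −2x = 8. Subtract (8)·D = −16x + 16. Remainder: −6.

R = [-6]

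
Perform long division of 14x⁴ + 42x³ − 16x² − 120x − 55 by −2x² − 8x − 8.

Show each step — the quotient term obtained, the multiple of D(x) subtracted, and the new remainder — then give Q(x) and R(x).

Step 1: lead(14x⁴ + 42x³ − 16x² − 120x − 55) ÷ lead(D) = 14x⁴ ÷ −2x² = −7x². Subtract (−7x²)·D = 14x⁴ + 56x³ + 56x². Remainder: −14x³ − 72x² − 120x − 55.
Step 2: lead(−14x³ − 72x² − 120x − 55) ÷ lead(D) = −14x³ ÷ −2x² = 7x. Subtract (7x)·D = −14x³ − 56x² − 56x. Remainder: −16x² − 64x − 55.
Step 3: lead(−16x² − 64x − 55) ÷ lead(D) = −16x² ÷ −2x² = 8. Subtract (8)·D = −16x² − 64x − 64. Remainder: 9.

Q(x) = −7x² + 7x + 8; R(x) = 9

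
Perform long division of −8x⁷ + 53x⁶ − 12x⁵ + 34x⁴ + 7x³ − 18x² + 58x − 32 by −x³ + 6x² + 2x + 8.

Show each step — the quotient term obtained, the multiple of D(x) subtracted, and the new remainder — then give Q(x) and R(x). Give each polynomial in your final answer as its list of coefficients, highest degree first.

Q = [8, -5, -2, 8, -3]; R = [-8]

Step 1: lead(−8x⁷ + 53x⁶ − 12x⁵ + 34x⁴ + 7x³ − 18x² + 58x − 32) ÷ lead(D) = −8x⁷ ÷ −x³ = 8x⁴. Subtract (8x⁴)·D = −8x⁷ + 48x⁶ + 16x⁵ + 64x⁴. Remainder: 5x⁶ − 28x⁵ − 30x⁴ + 7x³ − 18x² + 58x − 32.
Step 2: lead(5x⁶ − 28x⁵ − 30x⁴ + 7x³ − 18x² + 58x − 32) ÷ lead(D) = 5x⁶ ÷ −x³ = −5x³. Subtract (−5x³)·D = 5x⁶ − 30x⁵ − 10x⁴ − 40x³. Remainder: 2x⁵ − 20x⁴ + 47x³ − 18x² + 58x − 32.
Step 3: lead(2x⁵ − 20x⁴ + 47x³ − 18x² + 58x − 32) ÷ lead(D) = 2x⁵ ÷ −x³ = −2x². Subtract (−2x²)·D = 2x⁵ − 12x⁴ − 4x³ − 16x². Remainder: −8x⁴ + 51x³ − 2x² + 58x − 32.
Step 4: lead(−8x⁴ + 51x³ − 2x² + 58x − 32) ÷ lead(D) = −8x⁴ ÷ −x³ = 8x. Subtract (8x)·D = −8x⁴ + 48x³ + 16x² + 64x. Remainder: 3x³ − 18x² − 6x − 32.
Step 5: lead(3x³ − 18x² − 6x − 32) ÷ lead(D) = 3x³ ÷ −x³ = −3. Subtract (−3)·D = 3x³ − 18x² − 6x − 24. Remainder: −8.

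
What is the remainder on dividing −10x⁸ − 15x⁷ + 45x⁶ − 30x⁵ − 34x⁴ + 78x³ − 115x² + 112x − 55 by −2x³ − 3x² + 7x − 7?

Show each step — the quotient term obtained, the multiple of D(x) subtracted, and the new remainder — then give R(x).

R(x) = 1

Step 1: lead(−10x⁸ − 15x⁷ + 45x⁶ − 30x⁵ − 34x⁴ + 78x³ − 115x² + 112x − 55) ÷ lead(D) = −10x⁸ ÷ −2x³ = 5x⁵. Subtract (5x⁵)·D = −10x⁸ − 15x⁷ + 35x⁶ − 35x⁵. Remainder: 10x⁶ + 5x⁵ − 34x⁴ + 78x³ − 115x² + 112x − 55.
Step 2: lead(10x⁶ + 5x⁵ − 34x⁴ + 78x³ − 115x² + 112x − 55) ÷ lead(D) = 10x⁶ ÷ −2x³ = −5x³. Subtract (−5x³)·D = 10x⁶ + 15x⁵ − 35x⁴ + 35x³. Remainder: −10x⁵ + x⁴ + 43x³ − 115x² + 112x − 55.
Step 3: lead(−10x⁵ + x⁴ + 43x³ − 115x² + 112x − 55) ÷ lead(D) = −10x⁵ ÷ −2x³ = 5x². Subtract (5x²)·D = −10x⁵ − 15x⁴ + 35x³ − 35x². Remainder: 16x⁴ + 8x³ − 80x² + 112x − 55.
Step 4: lead(16x⁴ + 8x³ − 80x² + 112x − 55) ÷ lead(D) = 16x⁴ ÷ −2x³ = −8x. Subtract (−8x)·D = 16x⁴ + 24x³ − 56x² + 56x. Remainder: −16x³ − 24x² + 56x − 55.
Step 5: lead(−16x³ − 24x² + 56x − 55) ÷ lead(D) = −16x³ ÷ −2x³ = 8. Subtract (8)·D = −16x³ − 24x² + 56x − 56. Remainder: 1.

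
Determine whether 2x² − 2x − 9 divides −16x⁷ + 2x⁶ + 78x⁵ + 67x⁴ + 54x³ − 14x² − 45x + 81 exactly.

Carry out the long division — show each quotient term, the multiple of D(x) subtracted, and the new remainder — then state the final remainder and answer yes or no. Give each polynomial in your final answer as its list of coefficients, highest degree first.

R = [0], so D(x) is a factor of P(x). yes

Step 1: lead(−16x⁷ + 2x⁶ + 78x⁵ + 67x⁴ + 54x³ − 14x² − 45x + 81) ÷ lead(D) = −16x⁷ ÷ 2x² = −8x⁵. Subtract (−8x⁵)·D = −16x⁷ + 16x⁶ + 72x⁵. Remainder: −14x⁶ + 6x⁵ + 67x⁴ + 54x³ − 14x² − 45x + 81.
Step 2: lead(−14x⁶ + 6x⁵ + 67x⁴ + 54x³ − 14x² − 45x + 81) ÷ lead(D) = −14x⁶ ÷ 2x² = −7x⁴. Subtract (−7x⁴)·D = −14x⁶ + 14x⁵ + 63x⁴. Remainder: −8x⁵ + 4x⁴ + 54x³ − 14x² − 45x + 81.
Step 3: lead(−8x⁵ + 4x⁴ + 54x³ − 14x² − 45x + 81) ÷ lead(D) = −8x⁵ ÷ 2x² = −4x³. Subtract (−4x³)·D = −8x⁵ + 8x⁴ + 36x³. Remainder: −4x⁴ + 18x³ − 14x² − 45x + 81.
Step 4: lead(−4x⁴ + 18x³ − 14x² − 45x + 81) ÷ lead(D) = −4x⁴ ÷ 2x² = −2x². Subtract (−2x²)·D = −4x⁴ + 4x³ + 18x². Remainder: 14x³ − 32x² − 45x + 81.
Step 5: lead(14x³ − 32x² − 45x + 81) ÷ lead(D) = 14x³ ÷ 2x² = 7x. Subtract (7x)·D = 14x³ − 14x² − 63x. Remainder: −18x² + 18x + 81.
Step 6: lead(−18x² + 18x + 81) ÷ lead(D) = −18x² ÷ 2x² = −9. Subtract (−9)·D = −18x² + 18x + 81. Remainder: 0.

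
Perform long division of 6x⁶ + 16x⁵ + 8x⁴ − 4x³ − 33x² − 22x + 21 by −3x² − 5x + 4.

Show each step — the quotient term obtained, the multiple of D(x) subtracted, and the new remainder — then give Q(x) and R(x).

Q(x) = −2x⁴ − 2x³ − 2x² + 2x + 5; R(x) = −5x + 1

Step 1: lead(6x⁶ + 16x⁵ + 8x⁴ − 4x³ − 33x² − 22x + 21) ÷ lead(D) = 6x⁶ ÷ −3x² = −2x⁴. Subtract (−2x⁴)·D = 6x⁶ + 10x⁵ − 8x⁴. Remainder: 6x⁵ + 16x⁴ − 4x³ − 33x² − 22x + 21.
Step 2: lead(6x⁵ + 16x⁴ − 4x³ − 33x² − 22x + 21) ÷ lead(D) = 6x⁵ ÷ −3x² = −2x³. Subtract (−2x³)·D = 6x⁵ + 10x⁴ − 8x³. Remainder: 6x⁴ + 4x³ − 33x² − 22x + 21.
Step 3: lead(6x⁴ + 4x³ − 33x² − 22x + 21) ÷ lead(D) = 6x⁴ ÷ −3x² = −2x². Subtract (−2x²)·D = 6x⁴ + 10x³ − 8x². Remainder: −6x³ − 25x² − 22x + 21.
Step 4: lead(−6x³ − 25x² − 22x + 21) ÷ lead(D) = −6x³ ÷ −3x² = 2x. Subtract (2x)·D = −6x³ − 10x² + 8x. Remainder: −15x² − 30x + 21.
Step 5: lead(−15x² − 30x + 21) ÷ lead(D) = −15x² ÷ −3x² = 5. Subtract (5)·D = −15x² − 25x + 20. Remainder: −5x + 1.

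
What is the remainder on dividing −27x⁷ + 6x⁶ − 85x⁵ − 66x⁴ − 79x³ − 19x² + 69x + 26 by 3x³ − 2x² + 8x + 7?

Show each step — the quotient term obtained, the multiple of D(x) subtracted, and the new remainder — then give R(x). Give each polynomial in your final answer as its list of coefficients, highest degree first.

Step 1: lead(−27x⁷ + 6x⁶ − 85x⁵ − 66x⁴ − 79x³ − 19x² + 69x + 26) ÷ lead(D) = −27x⁷ ÷ 3x³ = −9x⁴. Subtract (−9x⁴)·D = −27x⁷ + 18x⁶ − 72x⁵ − 63x⁴. Remainder: −12x⁶ − 13x⁵ − 3x⁴ − 79x³ − 19x² + 69x + 26.
Step 2: lead(−12x⁶ − 13x⁵ − 3x⁴ − 79x³ − 19x² + 69x + 26) ÷ lead(D) = −12x⁶ ÷ 3x³ = −4x³. Subtract (−4x³)·D = −12x⁶ + 8x⁵ − 32x⁴ − 28x³. Remainder: −21x⁵ + 29x⁴ − 51x³ − 19x² + 69x + 26.
Step 3: lead(−21x⁵ + 29x⁴ − 51x³ − 19x² + 69x + 26) ÷ lead(D) = −21x⁵ ÷ 3x³ = −7x². Subtract (−7x²)·D = −21x⁵ + 14x⁴ − 56x³ − 49x². Remainder: 15x⁴ + 5x³ + 30x² + 69x + 26.
Step 4: lead(15x⁴ + 5x³ + 30x² + 69x + 26) ÷ lead(D) = 15x⁴ ÷ 3x³ = 5x. Subtract (5x)·D = 15x⁴ − 10x³ + 40x² + 35x. Remainder: 15x³ − 10x² + 34x + 26.
Step 5: lead(15x³ − 10x² + 34x + 26) ÷ lead(D) = 15x³ ÷ 3x³ = 5. Subtract (5)·D = 15x³ − 10x² + 40x + 35. Remainder: −6x − 9.

R = [-6, -9]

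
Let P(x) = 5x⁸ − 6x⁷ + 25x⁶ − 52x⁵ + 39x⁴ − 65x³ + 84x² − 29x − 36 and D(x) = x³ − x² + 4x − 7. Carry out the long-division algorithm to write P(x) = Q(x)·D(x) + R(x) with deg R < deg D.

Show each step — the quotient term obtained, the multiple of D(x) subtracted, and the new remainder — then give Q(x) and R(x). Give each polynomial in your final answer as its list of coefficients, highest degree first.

Q = [5, -1, 4, -9, 7, 6]; R = [-1, -4, 6]

Step 1: lead(5x⁸ − 6x⁷ + 25x⁶ − 52x⁵ + 39x⁴ − 65x³ + 84x² − 29x − 36) ÷ lead(D) = 5x⁸ ÷ x³ = 5x⁵. Subtract (5x⁵)·D = 5x⁸ − 5x⁷ + 20x⁶ − 35x⁵. Remainder: −x⁷ + 5x⁶ − 17x⁵ + 39x⁴ − 65x³ + 84x² − 29x − 36.
Step 2: lead(−x⁷ + 5x⁶ − 17x⁵ + 39x⁴ − 65x³ + 84x² − 29x − 36) ÷ lead(D) = −x⁷ ÷ x³ = −x⁴. Subtract (−x⁴)·D = −x⁷ + x⁶ − 4x⁵ + 7x⁴. Remainder: 4x⁶ − 13x⁵ + 32x⁴ − 65x³ + 84x² − 29x − 36.
Step 3: lead(4x⁶ − 13x⁵ + 32x⁴ − 65x³ + 84x² − 29x − 36) ÷ lead(D) = 4x⁶ ÷ x³ = 4x³. Subtract (4x³)·D = 4x⁶ − 4x⁵ + 16x⁴ − 28x³. Remainder: −9x⁵ + 16x⁴ − 37x³ + 84x² − 29x − 36.
Step 4: lead(−9x⁵ + 16x⁴ − 37x³ + 84x² − 29x − 36) ÷ lead(D) = −9x⁵ ÷ x³ = −9x². Subtract (−9x²)·D = −9x⁵ + 9x⁴ − 36x³ + 63x². Remainder: 7x⁴ − x³ + 21x² − 29x − 36.
Step 5: lead(7x⁴ − x³ + 21x² − 29x − 36) ÷ lead(D) = 7x⁴ ÷ x³ = 7x. Subtract (7x)·D = 7x⁴ − 7x³ + 28x² − 49x. Remainder: 6x³ − 7x² + 20x − 36.
Step 6: lead(6x³ − 7x² + 20x − 36) ÷ lead(D) = 6x³ ÷ x³ = 6. Subtract (6)·D = 6x³ − 6x² + 24x − 42. Remainder: −x² − 4x + 6.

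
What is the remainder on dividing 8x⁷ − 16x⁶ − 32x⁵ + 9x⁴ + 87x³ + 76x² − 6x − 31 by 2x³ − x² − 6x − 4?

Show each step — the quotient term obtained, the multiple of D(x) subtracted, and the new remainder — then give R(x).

R(x) = −6x − 7

Step 1: lead(8x⁷ − 16x⁶ − 32x⁵ + 9x⁴ + 87x³ + 76x² − 6x − 31) ÷ lead(D) = 8x⁷ ÷ 2x³ = 4x⁴. Subtract (4x⁴)·D = 8x⁷ − 4x⁶ − 24x⁵ − 16x⁴. Remainder: −12x⁶ − 8x⁵ + 25x⁴ + 87x³ + 76x² − 6x − 31.
Step 2: lead(−12x⁶ − 8x⁵ + 25x⁴ + 87x³ + 76x² − 6x − 31) ÷ lead(D) = −12x⁶ ÷ 2x³ = −6x³. Subtract (−6x³)·D = −12x⁶ + 6x⁵ + 36x⁴ + 24x³. Remainder: −14x⁵ − 11x⁴ + 63x³ + 76x² − 6x − 31.
Step 3: lead(−14x⁵ − 11x⁴ + 63x³ + 76x² − 6x − 31) ÷ lead(D) = −14x⁵ ÷ 2x³ = −7x². Subtract (−7x²)·D = −14x⁵ + 7x⁴ + 42x³ + 28x². Remainder: −18x⁴ + 21x³ + 48x² − 6x − 31.
Step 4: lead(−18x⁴ + 21x³ + 48x² − 6x − 31) ÷ lead(D) = −18x⁴ ÷ 2x³ = −9x. Subtract (−9x)·D = −18x⁴ + 9x³ + 54x² + 36x. Remainder: 12x³ − 6x² − 42x − 31.
Step 5: lead(12x³ − 6x² − 42x − 31) ÷ lead(D) = 12x³ ÷ 2x³ = 6. Subtract (6)·D = 12x³ − 6x² − 36x − 24. Remainder: −6x − 7.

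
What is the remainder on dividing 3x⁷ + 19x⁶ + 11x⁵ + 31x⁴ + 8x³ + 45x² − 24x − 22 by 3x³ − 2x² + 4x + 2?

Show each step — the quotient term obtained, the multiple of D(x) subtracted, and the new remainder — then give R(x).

R(x) = −5x² − 2x − 6

Step 1: lead(3x⁷ + 19x⁶ + 11x⁵ + 31x⁴ + 8x³ + 45x² − 24x − 22) ÷ lead(D) = 3x⁷ ÷ 3x³ = x⁴. Subtract (x⁴)·D = 3x⁷ − 2x⁶ + 4x⁵ + 2x⁴. Remainder: 21x⁶ + 7x⁵ + 29x⁴ + 8x³ + 45x² − 24x − 22.
Step 2: lead(21x⁶ + 7x⁵ + 29x⁴ + 8x³ + 45x² − 24x − 22) ÷ lead(D) = 21x⁶ ÷ 3x³ = 7x³. Subtract (7x³)·D = 21x⁶ − 14x⁵ + 28x⁴ + 14x³. Remainder: 21x⁵ + x⁴ − 6x³ + 45x² − 24x − 22.
Step 3: lead(21x⁵ + x⁴ − 6x³ + 45x² − 24x − 22) ÷ lead(D) = 21x⁵ ÷ 3x³ = 7x². Subtract (7x²)·D = 21x⁵ − 14x⁴ + 28x³ + 14x². Remainder: 15x⁴ − 34x³ + 31x² − 24x − 22.
Step 4: lead(15x⁴ − 34x³ + 31x² − 24x − 22) ÷ lead(D) = 15x⁴ ÷ 3x³ = 5x. Subtract (5x)·D = 15x⁴ − 10x³ + 20x² + 10x. Remainder: −24x³ + 11x² − 34x − 22.
Step 5: lead(−24x³ + 11x² − 34x − 22) ÷ lead(D) = −24x³ ÷ 3x³ = −8. Subtract (−8)·D = −24x³ + 16x² − 32x − 16. Remainder: −5x² − 2x − 6.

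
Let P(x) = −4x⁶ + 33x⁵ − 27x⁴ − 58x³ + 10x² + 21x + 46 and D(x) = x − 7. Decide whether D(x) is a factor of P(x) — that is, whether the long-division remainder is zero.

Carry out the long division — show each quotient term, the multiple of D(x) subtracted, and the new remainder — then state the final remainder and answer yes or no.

Step 1: lead(−4x⁶ + 33x⁵ − 27x⁴ − 58x³ + 10x² + 21x + 46) ÷ lead(D) = −4x⁶ ÷ x = −4x⁵. Subtract (−4x⁵)·D = −4x⁶ + 28x⁵. Remainder: 5x⁵ − 27x⁴ − 58x³ + 10x² + 21x + 46.
Step 2: lead(5x⁵ − 27x⁴ − 58x³ + 10x² + 21x + 46) ÷ lead(D) = 5x⁵ ÷ x = 5x⁴. Subtract (5x⁴)·D = 5x⁵ − 35x⁴. Remainder: 8x⁴ − 58x³ + 10x² + 21x + 46.
Step 3: lead(8x⁴ − 58x³ + 10x² + 21x + 46) ÷ lead(D) = 8x⁴ ÷ x = 8x³. Subtract (8x³)·D = 8x⁴ − 56x³. Remainder: −2x³ + 10x² + 21x + 46.
Step 4: lead(−2x³ + 10x² + 21x + 46) ÷ lead(D) = −2x³ ÷ x = −2x². Subtract (−2x²)·D = −2x³ + 14x². Remainder: −4x² + 21x + 46.
Step 5: lead(−4x² + 21x + 46) ÷ lead(D) = −4x² ÷ x = −4x. Subtract (−4x)·D = −4x² + 28x. Remainder: −7x + 46.
Step 6: lead(−7x + 46) ÷ lead(D) = −7x ÷ x = −7. Subtract (−7)·D = −7x + 49. Remainder: −3.

R(x) = −3, so D(x) is not a factor of P(x). no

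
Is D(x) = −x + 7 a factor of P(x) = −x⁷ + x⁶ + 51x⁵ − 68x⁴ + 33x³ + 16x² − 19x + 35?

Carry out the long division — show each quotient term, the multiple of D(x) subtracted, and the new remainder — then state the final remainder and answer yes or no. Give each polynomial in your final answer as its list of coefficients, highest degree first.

Step 1: lead(−x⁷ + x⁶ + 51x⁵ − 68x⁴ + 33x³ + 16x² − 19x + 35) ÷ lead(D) = −x⁷ ÷ −x = x⁶. Subtract (x⁶)·D = −x⁷ + 7x⁶. Remainder: −6x⁶ + 51x⁵ − 68x⁴ + 33x³ + 16x² − 19x + 35.
Step 2: lead(−6x⁶ + 51x⁵ − 68x⁴ + 33x³ + 16x² − 19x + 35) ÷ lead(D) = −6x⁶ ÷ −x = 6x⁵. Subtract (6x⁵)·D = −6x⁶ + 42x⁵. Remainder: 9x⁵ − 68x⁴ + 33x³ + 16x² − 19x + 35.
Step 3: lead(9x⁵ − 68x⁴ + 33x³ + 16x² − 19x + 35) ÷ lead(D) = 9x⁵ ÷ −x = −9x⁴. Subtract (−9x⁴)·D = 9x⁵ − 63x⁴. Remainder: −5x⁴ + 33x³ + 16x² − 19x + 35.
Step 4: lead(−5x⁴ + 33x³ + 16x² − 19x + 35) ÷ lead(D) = −5x⁴ ÷ −x = 5x³. Subtract (5x³)·D = −5x⁴ + 35x³. Remainder: −2x³ + 16x² − 19x + 35.
Step 5: lead(−2x³ + 16x² − 19x + 35) ÷ lead(D) = −2x³ ÷ −x = 2x². Subtract (2x²)·D = −2x³ + 14x². Remainder: 2x² − 19x + 35.
Step 6: lead(2x² − 19x + 35) ÷ lead(D) = 2x² ÷ −x = −2x. Subtract (−2x)·D = 2x² − 14x. Remainder: −5x + 35.
Step 7: lead(−5x + 35) ÷ lead(D) = −5x ÷ −x = 5. Subtract (5)·D = −5x + 35. Remainder: 0.

R = [0], so D(x) is a factor of P(x). yes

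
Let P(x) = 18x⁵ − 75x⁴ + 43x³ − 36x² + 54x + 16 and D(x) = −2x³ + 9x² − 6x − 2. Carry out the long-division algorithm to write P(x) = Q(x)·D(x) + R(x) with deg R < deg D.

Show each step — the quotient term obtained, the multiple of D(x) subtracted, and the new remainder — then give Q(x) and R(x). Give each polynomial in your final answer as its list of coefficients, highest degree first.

Q = [-9, -3, -8]; R = [0]

Step 1: lead(18x⁵ − 75x⁴ + 43x³ − 36x² + 54x + 16) ÷ lead(D) = 18x⁵ ÷ −2x³ = −9x². Subtract (−9x²)·D = 18x⁵ − 81x⁴ + 54x³ + 18x². Remainder: 6x⁴ − 11x³ − 54x² + 54x + 16.
Step 2: lead(6x⁴ − 11x³ − 54x² + 54x + 16) ÷ lead(D) = 6x⁴ ÷ −2x³ = −3x. Subtract (−3x)·D = 6x⁴ − 27x³ + 18x² + 6x. Remainder: 16x³ − 72x² + 48x + 16.
Step 3: lead(16x³ − 72x² + 48x + 16) ÷ lead(D) = 16x³ ÷ −2x³ = −8. Subtract (−8)·D = 16x³ − 72x² + 48x + 16. Remainder: 0.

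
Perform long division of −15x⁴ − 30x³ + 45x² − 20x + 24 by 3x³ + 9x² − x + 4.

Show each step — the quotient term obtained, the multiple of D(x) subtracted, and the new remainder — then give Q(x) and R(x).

Step 1: lead(−15x⁴ − 30x³ + 45x² − 20x + 24) ÷ lead(D) = −15x⁴ ÷ 3x³ = −5x. Subtract (−5x)·D = −15x⁴ − 45x³ + 5x² − 20x. Remainder: 15x³ + 40x² + 24.
Step 2: lead(15x³ + 40x² + 24) ÷ lead(D) = 15x³ ÷ 3x³ = 5. Subtract (5)·D = 15x³ + 45x² − 5x + 20. Remainder: −5x² + 5x + 4.

Q(x) = −5x + 5; R(x) = −5x² + 5x + 4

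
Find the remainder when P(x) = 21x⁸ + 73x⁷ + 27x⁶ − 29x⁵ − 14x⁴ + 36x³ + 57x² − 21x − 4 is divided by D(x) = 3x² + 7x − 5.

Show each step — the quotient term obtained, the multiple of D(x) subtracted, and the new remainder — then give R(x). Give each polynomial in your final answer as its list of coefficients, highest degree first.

Step 1: lead(21x⁸ + 73x⁷ + 27x⁶ − 29x⁵ − 14x⁴ + 36x³ + 57x² − 21x − 4) ÷ lead(D) = 21x⁸ ÷ 3x² = 7x⁶. Subtract (7x⁶)·D = 21x⁸ + 49x⁷ − 35x⁶. Remainder: 24x⁷ + 62x⁶ − 29x⁵ − 14x⁴ + 36x³ + 57x² − 21x − 4.
Step 2: lead(24x⁷ + 62x⁶ − 29x⁵ − 14x⁴ + 36x³ + 57x² − 21x − 4) ÷ lead(D) = 24x⁷ ÷ 3x² = 8x⁵. Subtract (8x⁵)·D = 24x⁷ + 56x⁶ − 40x⁵. Remainder: 6x⁶ + 11x⁵ − 14x⁴ + 36x³ + 57x² − 21x − 4.
Step 3: lead(6x⁶ + 11x⁵ − 14x⁴ + 36x³ + 57x² − 21x − 4) ÷ lead(D) = 6x⁶ ÷ 3x² = 2x⁴. Subtract (2x⁴)·D = 6x⁶ + 14x⁵ − 10x⁴. Remainder: −3x⁵ − 4x⁴ + 36x³ + 57x² − 21x − 4.
Step 4: lead(−3x⁵ − 4x⁴ + 36x³ + 57x² − 21x − 4) ÷ lead(D) = −3x⁵ ÷ 3x² = −x³. Subtract (−x³)·D = −3x⁵ − 7x⁴ + 5x³. Remainder: 3x⁴ + 31x³ + 57x² − 21x − 4.
Step 5: lead(3x⁴ + 31x³ + 57x² − 21x − 4) ÷ lead(D) = 3x⁴ ÷ 3x² = x². Subtract (x²)·D = 3x⁴ + 7x³ − 5x². Remainder: 24x³ + 62x² − 21x − 4.
Step 6: lead(24x³ + 62x² − 21x − 4) ÷ lead(D) = 24x³ ÷ 3x² = 8x. Subtract (8x)·D = 24x³ + 56x² − 40x. Remainder: 6x² + 19x − 4.
Step 7: lead(6x² + 19x − 4) ÷ lead(D) = 6x² ÷ 3x² = 2. Subtract (2)·D = 6x² + 14x − 10. Remainder: 5x + 6.

R = [5, 6]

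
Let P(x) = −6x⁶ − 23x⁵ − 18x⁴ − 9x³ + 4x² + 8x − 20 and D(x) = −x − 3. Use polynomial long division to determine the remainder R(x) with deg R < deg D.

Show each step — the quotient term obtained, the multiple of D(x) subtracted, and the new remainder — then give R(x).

R(x) = −8

Step 1: lead(−6x⁶ − 23x⁵ − 18x⁴ − 9x³ + 4x² + 8x − 20) ÷ lead(D) = −6x⁶ ÷ −x = 6x⁵. Subtract (6x⁵)·D = −6x⁶ − 18x⁵. Remainder: −5x⁵ − 18x⁴ − 9x³ + 4x² + 8x − 20.
Step 2: lead(−5x⁵ − 18x⁴ − 9x³ + 4x² + 8x − 20) ÷ lead(D) = −5x⁵ ÷ −x = 5x⁴. Subtract (5x⁴)·D = −5x⁵ − 15x⁴. Remainder: −3x⁴ − 9x³ + 4x² + 8x − 20.
Step 3: lead(−3x⁴ − 9x³ + 4x² + 8x − 20) ÷ lead(D) = −3x⁴ ÷ −x = 3x³. Subtract (3x³)·D = −3x⁴ − 9x³. Remainder: 4x² + 8x − 20.
Step 4: lead(4x² + 8x − 20) ÷ lead(D) = 4x² ÷ −x = −4x. Subtract (−4x)·D = 4x² + 12x. Remainder: −4x − 20.
Step 5: lead(−4x − 20) ÷ lead(D) = −4x ÷ −x = 4. Subtract (4)·D = −4x − 12. Remainder: −8.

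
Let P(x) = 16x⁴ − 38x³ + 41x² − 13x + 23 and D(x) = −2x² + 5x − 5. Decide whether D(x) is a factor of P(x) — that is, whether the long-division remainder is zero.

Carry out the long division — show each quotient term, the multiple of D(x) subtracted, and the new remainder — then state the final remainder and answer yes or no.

R(x) = −3x + 8, so D(x) is not a factor of P(x). no

Step 1: lead(16x⁴ − 38x³ + 41x² − 13x + 23) ÷ lead(D) = 16x⁴ ÷ −2x² = −8x². Subtract (−8x²)·D = 16x⁴ − 40x³ + 40x². Remainder: 2x³ + x² − 13x + 23.
Step 2: lead(2x³ + x² − 13x + 23) ÷ lead(D) = 2x³ ÷ −2x² = −x. Subtract (−x)·D = 2x³ − 5x² + 5x. Remainder: 6x² − 18x + 23.
Step 3: lead(6x² − 18x + 23) ÷ lead(D) = 6x² ÷ −2x² = −3. Subtract (−3)·D = 6x² − 15x + 15. Remainder: −3x + 8.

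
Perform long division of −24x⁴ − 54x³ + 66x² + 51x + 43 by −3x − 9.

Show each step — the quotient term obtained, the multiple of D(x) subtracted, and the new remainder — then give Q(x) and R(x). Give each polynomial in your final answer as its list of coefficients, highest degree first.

Step 1: lead(−24x⁴ − 54x³ + 66x² + 51x + 43) ÷ lead(D) = −24x⁴ ÷ −3x = 8x³. Subtract (8x³)·D = −24x⁴ − 72x³. Remainder: 18x³ + 66x² + 51x + 43.
Step 2: lead(18x³ + 66x² + 51x + 43) ÷ lead(D) = 18x³ ÷ −3x = −6x². Subtract (−6x²)·D = 18x³ + 54x². Remainder: 12x² + 51x + 43.
Step 3: lead(12x² + 51x + 43) ÷ lead(D) = 12x² ÷ −3x = −4x. Subtract (−4x)·D = 12x² + 36x. Remainder: 15x + 43.
Step 4: lead(15x + 43) ÷ lead(D) = 15x ÷ −3x = −5. Subtract (−5)·D = 15x + 45. Remainder: −2.

Q = [8, -6, -4, -5]; R = [-2]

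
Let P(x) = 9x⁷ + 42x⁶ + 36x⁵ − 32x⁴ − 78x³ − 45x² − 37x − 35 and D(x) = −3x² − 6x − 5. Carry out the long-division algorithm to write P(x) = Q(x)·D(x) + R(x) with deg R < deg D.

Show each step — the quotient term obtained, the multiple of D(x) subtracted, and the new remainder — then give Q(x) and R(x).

Step 1: lead(9x⁷ + 42x⁶ + 36x⁵ − 32x⁴ − 78x³ − 45x² − 37x − 35) ÷ lead(D) = 9x⁷ ÷ −3x² = −3x⁵. Subtract (−3x⁵)·D = 9x⁷ + 18x⁶ + 15x⁵. Remainder: 24x⁶ + 21x⁵ − 32x⁴ − 78x³ − 45x² − 37x − 35.
Step 2: lead(24x⁶ + 21x⁵ − 32x⁴ − 78x³ − 45x² − 37x − 35) ÷ lead(D) = 24x⁶ ÷ −3x² = −8x⁴. Subtract (−8x⁴)·D = 24x⁶ + 48x⁵ + 40x⁴. Remainder: −27x⁵ − 72x⁴ − 78x³ − 45x² − 37x − 35.
Step 3: lead(−27x⁵ − 72x⁴ − 78x³ − 45x² − 37x − 35) ÷ lead(D) = −27x⁵ ÷ −3x² = 9x³. Subtract (9x³)·D = −27x⁵ − 54x⁴ − 45x³. Remainder: −18x⁴ − 33x³ − 45x² − 37x − 35.
Step 4: lead(−18x⁴ − 33x³ − 45x² − 37x − 35) ÷ lead(D) = −18x⁴ ÷ −3x² = 6x². Subtract (6x²)·D = −18x⁴ − 36x³ − 30x². Remainder: 3x³ − 15x² − 37x − 35.
Step 5: lead(3x³ − 15x² − 37x − 35) ÷ lead(D) = 3x³ ÷ −3x² = −x. Subtract (−x)·D = 3x³ + 6x² + 5x. Remainder: −21x² − 42x − 35.
Step 6: lead(−21x² − 42x − 35) ÷ lead(D) = −21x² ÷ −3x² = 7. Subtract (7)·D = −21x² − 42x − 35. Remainder: 0.

Q(x) = −3x⁵ − 8x⁴ + 9x³ + 6x² − x + 7; R(x) = 0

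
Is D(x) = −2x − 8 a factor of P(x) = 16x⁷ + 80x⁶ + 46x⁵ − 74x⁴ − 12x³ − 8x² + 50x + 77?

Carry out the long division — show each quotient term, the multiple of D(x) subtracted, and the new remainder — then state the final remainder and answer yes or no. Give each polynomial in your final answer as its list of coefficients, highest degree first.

R = [5], so D(x) is not a factor of P(x). no

Step 1: lead(16x⁷ + 80x⁶ + 46x⁵ − 74x⁴ − 12x³ − 8x² + 50x + 77) ÷ lead(D) = 16x⁷ ÷ −2x = −8x⁶. Subtract (−8x⁶)·D = 16x⁷ + 64x⁶. Remainder: 16x⁶ + 46x⁵ − 74x⁴ − 12x³ − 8x² + 50x + 77.
Step 2: lead(16x⁶ + 46x⁵ − 74x⁴ − 12x³ − 8x² + 50x + 77) ÷ lead(D) = 16x⁶ ÷ −2x = −8x⁵. Subtract (−8x⁵)·D = 16x⁶ + 64x⁵. Remainder: −18x⁵ − 74x⁴ − 12x³ − 8x² + 50x + 77.
Step 3: lead(−18x⁵ − 74x⁴ − 12x³ − 8x² + 50x + 77) ÷ lead(D) = −18x⁵ ÷ −2x = 9x⁴. Subtract (9x⁴)·D = −18x⁵ − 72x⁴. Remainder: −2x⁴ − 12x³ − 8x² + 50x + 77.
Step 4: lead(−2x⁴ − 12x³ − 8x² + 50x + 77) ÷ lead(D) = −2x⁴ ÷ −2x = x³. Subtract (x³)·D = −2x⁴ − 8x³. Remainder: −4x³ − 8x² + 50x + 77.
Step 5: lead(−4x³ − 8x² + 50x + 77) ÷ lead(D) = −4x³ ÷ −2x = 2x². Subtract (2x²)·D = −4x³ − 16x². Remainder: 8x² + 50x + 77.
Step 6: lead(8x² + 50x + 77) ÷ lead(D) = 8x² ÷ −2x = −4x. Subtract (−4x)·D = 8x² + 32x. Remainder: 18x + 77.
Step 7: lead(18x + 77) ÷ lead(D) = 18x ÷ −2x = −9. Subtract (−9)·D = 18x + 72. Remainder: 5.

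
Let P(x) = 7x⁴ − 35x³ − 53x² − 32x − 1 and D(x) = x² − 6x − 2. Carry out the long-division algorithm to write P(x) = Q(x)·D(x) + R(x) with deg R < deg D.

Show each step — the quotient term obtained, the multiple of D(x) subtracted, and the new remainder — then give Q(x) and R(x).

Q(x) = 7x² + 7x + 3; R(x) = 5

Step 1: lead(7x⁴ − 35x³ − 53x² − 32x − 1) ÷ lead(D) = 7x⁴ ÷ x² = 7x². Subtract (7x²)·D = 7x⁴ − 42x³ − 14x². Remainder: 7x³ − 39x² − 32x − 1.
Step 2: lead(7x³ − 39x² − 32x − 1) ÷ lead(D) = 7x³ ÷ x² = 7x. Subtract (7x)·D = 7x³ − 42x² − 14x. Remainder: 3x² − 18x − 1.
Step 3: lead(3x² − 18x − 1) ÷ lead(D) = 3x² ÷ x² = 3. Subtract (3)·D = 3x² − 18x − 6. Remainder: 5.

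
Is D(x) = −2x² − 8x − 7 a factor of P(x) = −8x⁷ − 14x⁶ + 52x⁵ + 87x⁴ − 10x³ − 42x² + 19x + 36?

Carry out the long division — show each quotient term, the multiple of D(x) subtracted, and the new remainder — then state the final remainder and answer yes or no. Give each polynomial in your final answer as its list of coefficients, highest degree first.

R = [1], so D(x) is not a factor of P(x). no

Step 1: lead(−8x⁷ − 14x⁶ + 52x⁵ + 87x⁴ − 10x³ − 42x² + 19x + 36) ÷ lead(D) = −8x⁷ ÷ −2x² = 4x⁵. Subtract (4x⁵)·D = −8x⁷ − 32x⁶ − 28x⁵. Remainder: 18x⁶ + 80x⁵ + 87x⁴ − 10x³ − 42x² + 19x + 36.
Step 2: lead(18x⁶ + 80x⁵ + 87x⁴ − 10x³ − 42x² + 19x + 36) ÷ lead(D) = 18x⁶ ÷ −2x² = −9x⁴. Subtract (−9x⁴)·D = 18x⁶ + 72x⁵ + 63x⁴. Remainder: 8x⁵ + 24x⁴ − 10x³ − 42x² + 19x + 36.
Step 3: lead(8x⁵ + 24x⁴ − 10x³ − 42x² + 19x + 36) ÷ lead(D) = 8x⁵ ÷ −2x² = −4x³. Subtract (−4x³)·D = 8x⁵ + 32x⁴ + 28x³. Remainder: −8x⁴ − 38x³ − 42x² + 19x + 36.
Step 4: lead(−8x⁴ − 38x³ − 42x² + 19x + 36) ÷ lead(D) = −8x⁴ ÷ −2x² = 4x². Subtract (4x²)·D = −8x⁴ − 32x³ − 28x². Remainder: −6x³ − 14x² + 19x + 36.
Step 5: lead(−6x³ − 14x² + 19x + 36) ÷ lead(D) = −6x³ ÷ −2x² = 3x. Subtract (3x)·D = −6x³ − 24x² − 21x. Remainder: 10x² + 40x + 36.
Step 6: lead(10x² + 40x + 36) ÷ lead(D) = 10x² ÷ −2x² = −5. Subtract (−5)·D = 10x² + 40x + 35. Remainder: 1.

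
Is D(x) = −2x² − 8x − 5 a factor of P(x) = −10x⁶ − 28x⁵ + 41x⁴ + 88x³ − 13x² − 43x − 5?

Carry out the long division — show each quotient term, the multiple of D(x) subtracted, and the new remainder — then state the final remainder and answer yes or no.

R(x) = 0, so D(x) is a factor of P(x). yes

Step 1: lead(−10x⁶ − 28x⁵ + 41x⁴ + 88x³ − 13x² − 43x − 5) ÷ lead(D) = −10x⁶ ÷ −2x² = 5x⁴. Subtract (5x⁴)·D = −10x⁶ − 40x⁵ − 25x⁴. Remainder: 12x⁵ + 66x⁴ + 88x³ − 13x² − 43x − 5.
Step 2: lead(12x⁵ + 66x⁴ + 88x³ − 13x² − 43x − 5) ÷ lead(D) = 12x⁵ ÷ −2x² = −6x³. Subtract (−6x³)·D = 12x⁵ + 48x⁴ + 30x³. Remainder: 18x⁴ + 58x³ − 13x² − 43x − 5.
Step 3: lead(18x⁴ + 58x³ − 13x² − 43x − 5) ÷ lead(D) = 18x⁴ ÷ −2x² = −9x². Subtract (−9x²)·D = 18x⁴ + 72x³ + 45x². Remainder: −14x³ − 58x² − 43x − 5.
Step 4: lead(−14x³ − 58x² − 43x − 5) ÷ lead(D) = −14x³ ÷ −2x² = 7x. Subtract (7x)·D = −14x³ − 56x² − 35x. Remainder: −2x² − 8x − 5.
Step 5: lead(−2x² − 8x − 5) ÷ lead(D) = −2x² ÷ −2x² = 1. Subtract (1)·D = −2x² − 8x − 5. Remainder: 0.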